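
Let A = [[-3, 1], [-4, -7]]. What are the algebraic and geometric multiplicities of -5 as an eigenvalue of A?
The characteristic polynomial is (x + 5)^2, so the factor x + 5 appears with exponent 2: the algebraic multiplicity is 2.

rank(A + 5I) = 1, so the eigenspace has dimension 2 - 1 = 1: the geometric multiplicity is 1.

Since 1 < 2, A is not diagonalizable.

algebraic multiplicity 2, geometric multiplicity 1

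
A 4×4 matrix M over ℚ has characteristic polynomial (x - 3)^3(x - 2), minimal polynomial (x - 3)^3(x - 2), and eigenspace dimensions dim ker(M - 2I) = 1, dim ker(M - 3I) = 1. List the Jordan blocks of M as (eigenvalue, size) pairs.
λ = 2: algebraic multiplicity 1 (exponent in χ_M), largest block size 1 (exponent in m_M), 1 block (geometric multiplicity). This forces block sizes [1].
λ = 3: algebraic multiplicity 3 (exponent in χ_M), largest block size 3 (exponent in m_M), 1 block (geometric multiplicity). This forces block sizes [3].

Jordan blocks: (2, 1), (3, 3)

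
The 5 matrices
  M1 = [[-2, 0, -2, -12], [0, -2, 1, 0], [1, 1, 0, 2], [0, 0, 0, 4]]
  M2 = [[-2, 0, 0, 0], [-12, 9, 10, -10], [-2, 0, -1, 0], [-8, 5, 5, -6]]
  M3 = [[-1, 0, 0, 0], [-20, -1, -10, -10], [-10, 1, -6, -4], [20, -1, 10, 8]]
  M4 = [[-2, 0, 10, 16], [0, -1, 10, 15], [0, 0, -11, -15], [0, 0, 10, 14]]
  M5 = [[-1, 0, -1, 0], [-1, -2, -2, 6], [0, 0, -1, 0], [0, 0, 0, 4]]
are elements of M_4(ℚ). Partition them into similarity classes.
2 classes: {M1, M5}, {M2, M3, M4}

Characteristic polynomials: χ_{M1} = (x - 4)(x + 1)^2(x + 2), χ_{M2} = (x - 4)(x + 1)^2(x + 2), χ_{M3} = (x - 4)(x + 1)^2(x + 2), χ_{M4} = (x - 4)(x + 1)^2(x + 2), χ_{M5} = (x - 4)(x + 1)^2(x + 2).

{M1, M5}: invariant factors (x - 4)(x + 1)^2(x + 2).

{M2, M3, M4}: invariant factors x + 1, (x - 4)(x + 1)(x + 2).

Matrices are similar if and only if their invariant-factor lists agree; the partition into similarity classes is {M1, M5}, {M2, M3, M4}.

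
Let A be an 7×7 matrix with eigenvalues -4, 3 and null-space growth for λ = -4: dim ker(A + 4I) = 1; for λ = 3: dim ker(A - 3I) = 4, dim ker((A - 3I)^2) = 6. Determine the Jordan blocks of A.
Jordan blocks: (-4, 1), (3, 2), (3, 2), (3, 1), (3, 1)

λ = -4: successive nullity increments [1] count blocks of size ≥ k; block sizes are [1].
λ = 3: successive nullity increments [4, 2] count blocks of size ≥ k; block sizes are [2, 2, 1, 1].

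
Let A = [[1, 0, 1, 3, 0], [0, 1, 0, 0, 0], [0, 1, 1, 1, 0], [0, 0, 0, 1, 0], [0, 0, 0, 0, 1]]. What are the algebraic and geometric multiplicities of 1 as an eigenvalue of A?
algebraic multiplicity 5, geometric multiplicity 3

The characteristic polynomial is (x - 1)^5, so the factor x - 1 appears with exponent 5: the algebraic multiplicity is 5.

rank(A - I) = 2, so the eigenspace has dimension 5 - 2 = 3: the geometric multiplicity is 3.

Since 3 < 5, A is not diagonalizable.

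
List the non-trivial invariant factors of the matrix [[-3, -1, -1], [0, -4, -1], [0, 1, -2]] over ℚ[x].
x + 3, (x + 3)^2

The Jordan structure of A has elementary divisors (x + 3)^2, (x + 3). Arranging the block sizes at each eigenvalue in decreasing order and taking row products gives the invariant factors.

Invariant factors (smallest first, each dividing the next): x + 3, (x + 3)^2.

Check: the last factor (x + 3)^2 is the minimal polynomial, and the product (x + 3)^3 is the characteristic polynomial.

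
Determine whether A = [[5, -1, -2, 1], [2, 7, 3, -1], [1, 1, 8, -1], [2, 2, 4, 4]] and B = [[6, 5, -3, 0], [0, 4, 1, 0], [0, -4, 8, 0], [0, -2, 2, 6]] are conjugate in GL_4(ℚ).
Two matrices over a field are similar if and only if they have the same invariant factors.

Both A and B have characteristic polynomial (x - 6)^4 and minimal polynomial (x - 6)^3. Computing further, both have invariant factors x - 6, (x - 6)^3. Hence A and B are similar.

Yes.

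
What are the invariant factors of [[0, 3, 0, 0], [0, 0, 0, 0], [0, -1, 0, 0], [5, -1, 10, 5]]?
x, x^2(x - 5)

The Jordan structure of A has elementary divisors x^2, x, (x - 5). Arranging the block sizes at each eigenvalue in decreasing order and taking row products gives the invariant factors.

Invariant factors (smallest first, each dividing the next): x, x^2(x - 5).

Check: the last factor x^2(x - 5) is the minimal polynomial, and the product x^3(x - 5) is the characteristic polynomial.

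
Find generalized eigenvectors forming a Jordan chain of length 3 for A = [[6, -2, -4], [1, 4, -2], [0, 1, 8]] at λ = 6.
We seek v_1 ∈ ker((A - 6I)^3) \ ker((A - 6I)^2), then set v_{i+1} = (A - 6I) v_i.

One such chain is v_1 = [[1, 0, 0]]^T, v_2 = [[0, 1, 0]]^T, v_3 = [[-2, -2, 1]]^T. Check: (A - 6I) v_3 = [[0, 0, 0]]^T = 0.

v_1 = [[1, 0, 0]]^T, v_2 = [[0, 1, 0]]^T, v_3 = [[-2, -2, 1]]^T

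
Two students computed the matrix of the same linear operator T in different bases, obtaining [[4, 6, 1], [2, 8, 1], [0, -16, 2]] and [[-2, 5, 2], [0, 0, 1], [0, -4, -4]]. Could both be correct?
No.

trace(A) = 14 but trace(B) = -6. The trace is a similarity invariant, so A and B are not similar.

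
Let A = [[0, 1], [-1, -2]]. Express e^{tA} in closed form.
e^{tA} = [[(t + 1)*e^{-t}, t*e^{-t}], [-t*e^{-t}, (1 - t)*e^{-t}]]

A has Jordan form J = [[-1, 1], [0, -1]] with A = PJP^{-1}, so e^{tA} = P e^{tJ} P^{-1}.

For a Jordan block J_k(λ), e^{tJ_k(λ)} = e^{λt} · (I + tN + t^2 N^2/2! + ... + t^{k-1} N^{k-1}/(k-1)!) where N is the nilpotent superdiagonal part.

Assembling the blocks and conjugating back gives the entries of e^{tA} as shown above.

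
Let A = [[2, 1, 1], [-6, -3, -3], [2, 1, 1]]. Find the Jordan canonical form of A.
The characteristic polynomial is det(xI - A) = x^3, so the eigenvalues are 0 (algebraic multiplicity 3).

For λ = 0: rank(A) = 1, rank(A^2) = 0. The eigenspace has dimension 3 - 1 = 2, so there are 2 Jordan blocks; the rank sequence gives block sizes [2, 1].

Assembling the blocks gives the Jordan form J above.

J = [[0, 1, 0], [0, 0, 0], [0, 0, 0]]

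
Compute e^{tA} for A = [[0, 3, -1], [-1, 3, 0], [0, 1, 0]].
e^{tA} = [[(-t^2 - t + 1)*e^{t}, t*(t + 3)*e^{t}, t*(t - 1)*e^{t}], [t*(-t - 2)*e^{t}/2, (t^2 + 4*t + 2)*e^{t}/2, t^2*e^{t}/2], [-t^2*e^{t}/2, t*(t + 2)*e^{t}/2, (t^2/2 - t + 1)*e^{t}]]

A has Jordan form J = [[1, 1, 0], [0, 1, 1], [0, 0, 1]] with A = PJP^{-1}, so e^{tA} = P e^{tJ} P^{-1}.

For a Jordan block J_k(λ), e^{tJ_k(λ)} = e^{λt} · (I + tN + t^2 N^2/2! + ... + t^{k-1} N^{k-1}/(k-1)!) where N is the nilpotent superdiagonal part.

Assembling the blocks and conjugating back gives the entries of e^{tA} as shown above.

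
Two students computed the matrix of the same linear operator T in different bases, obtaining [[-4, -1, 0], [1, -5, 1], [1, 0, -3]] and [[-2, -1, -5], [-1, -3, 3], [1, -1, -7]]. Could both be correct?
Two matrices over a field are similar if and only if they have the same invariant factors.

Both A and B have characteristic polynomial (x + 4)^3 and minimal polynomial (x + 4)^3. Computing further, both have invariant factors (x + 4)^3. Hence A and B are similar.

Yes.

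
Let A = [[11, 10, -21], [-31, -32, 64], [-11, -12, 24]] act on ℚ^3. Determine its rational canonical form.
The invariant factors of A (the non-unit diagonal entries of the Smith normal form of xI - A over ℚ[x]) are (x - 4)(x^2 + x - 5), each dividing the next. The characteristic polynomial is their product, (x - 4)(x^2 + x - 5).

The rational canonical form is the block-diagonal matrix of companion matrices C(f_i):
R = [[0, 0, -20], [1, 0, 9], [0, 1, 3]].

Note the characteristic polynomial does not split into linear factors over ℚ, so A has no Jordan form over ℚ; the rational canonical form exists over any field.

R = [[0, 0, -20], [1, 0, 9], [0, 1, 3]]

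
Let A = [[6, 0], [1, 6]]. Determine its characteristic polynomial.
χ_A(x) = (x - 6)^2

xI - A = [[x - 6, 0], [-1, x - 6]].

Expanding det(xI - A) along the first row:
det(xI - A) = + (x - 6)·det([[x - 6]]) - (0)·det([[-1]]).

Evaluating gives χ_A(x) = x^2 - 12x + 36 = (x - 6)^2.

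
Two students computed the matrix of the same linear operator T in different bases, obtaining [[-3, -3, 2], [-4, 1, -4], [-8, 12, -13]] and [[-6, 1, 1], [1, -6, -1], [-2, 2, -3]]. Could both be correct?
Yes.

Two matrices over a field are similar if and only if they have the same invariant factors.

Both A and B have characteristic polynomial (x + 5)^3 and minimal polynomial (x + 5)^2. Computing further, both have invariant factors x + 5, (x + 5)^2. Hence A and B are similar.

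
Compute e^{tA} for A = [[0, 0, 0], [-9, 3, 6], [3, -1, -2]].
e^{tA} = [[1, 0, 0], [9 - 9*e^{t}, 3*e^{t} - 2, 6*e^{t} - 6], [3*e^{t} - 3, 1 - e^{t}, 3 - 2*e^{t}]]

A has Jordan form J = [[0, 0, 0], [0, 0, 0], [0, 0, 1]] with A = PJP^{-1}, so e^{tA} = P e^{tJ} P^{-1}.

For a Jordan block J_k(λ), e^{tJ_k(λ)} = e^{λt} · (I + tN + t^2 N^2/2! + ... + t^{k-1} N^{k-1}/(k-1)!) where N is the nilpotent superdiagonal part.

Assembling the blocks and conjugating back gives the entries of e^{tA} as shown above.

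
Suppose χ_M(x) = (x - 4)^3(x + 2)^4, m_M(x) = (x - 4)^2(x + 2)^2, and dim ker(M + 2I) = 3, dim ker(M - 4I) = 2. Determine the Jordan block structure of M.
λ = -2: algebraic multiplicity 4 (exponent in χ_M), largest block size 2 (exponent in m_M), 3 blocks (geometric multiplicity). These force block sizes [2, 1, 1].
λ = 4: algebraic multiplicity 3 (exponent in χ_M), largest block size 2 (exponent in m_M), 2 blocks (geometric multiplicity). These force block sizes [2, 1].

Jordan blocks: (-2, 2), (-2, 1), (-2, 1), (4, 2), (4, 1)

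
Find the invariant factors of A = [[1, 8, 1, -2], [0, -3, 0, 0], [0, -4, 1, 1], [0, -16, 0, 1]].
(x - 1)^3(x + 3)

The Jordan structure of A has elementary divisors (x + 3), (x - 1)^3. Arranging the block sizes at each eigenvalue in decreasing order and taking row products gives the invariant factors.

Invariant factors (smallest first, each dividing the next): (x - 1)^3(x + 3).

Check: the last factor (x - 1)^3(x + 3) is the minimal polynomial, and the product (x - 1)^3(x + 3) is the characteristic polynomial.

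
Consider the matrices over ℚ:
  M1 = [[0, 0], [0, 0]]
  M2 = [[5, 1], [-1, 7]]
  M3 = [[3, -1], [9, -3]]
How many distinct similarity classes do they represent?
Characteristic polynomials: χ_{M1} = x^2, χ_{M2} = (x - 6)^2, χ_{M3} = x^2.

{M1}: invariant factors x, x.

{M2}: invariant factors (x - 6)^2.

{M3}: invariant factors x^2.

Matrices are similar if and only if their invariant-factor lists agree; the partition into similarity classes is {M1}, {M2}, {M3}.

3 classes: {M1}, {M2}, {M3}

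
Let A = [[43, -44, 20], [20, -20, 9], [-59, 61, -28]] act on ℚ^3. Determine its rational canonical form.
R = [[0, 0, -3], [1, 0, -7], [0, 1, -5]]

The invariant factors of A (the non-unit diagonal entries of the Smith normal form of xI - A over ℚ[x]) are (x + 1)^2(x + 3), each dividing the next. The characteristic polynomial is their product, (x + 1)^2(x + 3).

The rational canonical form is the block-diagonal matrix of companion matrices C(f_i):
R = [[0, 0, -3], [1, 0, -7], [0, 1, -5]].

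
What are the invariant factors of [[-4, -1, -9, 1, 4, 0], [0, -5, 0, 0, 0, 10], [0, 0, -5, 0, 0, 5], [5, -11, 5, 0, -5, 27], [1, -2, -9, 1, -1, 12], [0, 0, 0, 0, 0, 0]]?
The Jordan structure of A has elementary divisors (x + 5)^2, (x + 5), x^2, x. Arranging the block sizes at each eigenvalue in decreasing order and taking row products gives the invariant factors.

Invariant factors (smallest first, each dividing the next): x(x + 5), x^2(x + 5)^2.

Check: the last factor x^2(x + 5)^2 is the minimal polynomial, and the product x^3(x + 5)^3 is the characteristic polynomial.

x(x + 5), x^2(x + 5)^2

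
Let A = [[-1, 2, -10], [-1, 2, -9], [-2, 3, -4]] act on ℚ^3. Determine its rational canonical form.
The invariant factors of A (the non-unit diagonal entries of the Smith normal form of xI - A over ℚ[x]) are (x + 1)^3, each dividing the next. The characteristic polynomial is their product, (x + 1)^3.

The rational canonical form is the block-diagonal matrix of companion matrices C(f_i):
R = [[0, 0, -1], [1, 0, -3], [0, 1, -3]].

R = [[0, 0, -1], [1, 0, -3], [0, 1, -3]]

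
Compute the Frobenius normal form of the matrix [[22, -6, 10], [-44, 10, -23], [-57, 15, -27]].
The invariant factors of A (the non-unit diagonal entries of the Smith normal form of xI - A over ℚ[x]) are (x - 4)(x^2 - x + 3), each dividing the next. The characteristic polynomial is their product, (x - 4)(x^2 - x + 3).

The rational canonical form is the block-diagonal matrix of companion matrices C(f_i):
R = [[0, 0, 12], [1, 0, -7], [0, 1, 5]].

Note the characteristic polynomial does not split into linear factors over ℚ, so A has no Jordan form over ℚ; the rational canonical form exists over any field.

R = [[0, 0, 12], [1, 0, -7], [0, 1, 5]]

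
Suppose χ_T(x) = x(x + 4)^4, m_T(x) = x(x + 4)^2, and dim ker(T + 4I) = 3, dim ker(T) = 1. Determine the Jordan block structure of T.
Jordan blocks: (-4, 2), (-4, 1), (-4, 1), (0, 1)

λ = -4: algebraic multiplicity 4 (exponent in χ_T), largest block size 2 (exponent in m_T), 3 blocks (geometric multiplicity). These force block sizes [2, 1, 1].
λ = 0: algebraic multiplicity 1 (exponent in χ_T), largest block size 1 (exponent in m_T), 1 block (geometric multiplicity). This forces block sizes [1].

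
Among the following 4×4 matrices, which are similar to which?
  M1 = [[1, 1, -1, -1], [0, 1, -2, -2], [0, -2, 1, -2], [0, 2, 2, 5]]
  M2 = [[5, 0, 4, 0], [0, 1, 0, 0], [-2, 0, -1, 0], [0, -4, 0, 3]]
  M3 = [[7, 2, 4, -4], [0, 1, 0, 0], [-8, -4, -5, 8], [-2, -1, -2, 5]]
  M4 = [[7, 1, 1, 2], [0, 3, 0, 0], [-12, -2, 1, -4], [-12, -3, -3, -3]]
Characteristic polynomials: χ_{M1} = (x - 3)^2(x - 1)^2, χ_{M2} = (x - 3)^2(x - 1)^2, χ_{M3} = (x - 3)^2(x - 1)^2, χ_{M4} = (x - 3)^2(x - 1)^2.

{M1, M3, M4}: invariant factors x - 3, (x - 3)(x - 1)^2.

{M2}: invariant factors (x - 3)(x - 1), (x - 3)(x - 1).

Matrices are similar if and only if their invariant-factor lists agree; the partition into similarity classes is {M1, M3, M4}, {M2}.

2 classes: {M1, M3, M4}, {M2}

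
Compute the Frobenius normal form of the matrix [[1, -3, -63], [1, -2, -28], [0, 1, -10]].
The invariant factors of A (the non-unit diagonal entries of the Smith normal form of xI - A over ℚ[x]) are (x + 3)^2(x + 5), each dividing the next. The characteristic polynomial is their product, (x + 3)^2(x + 5).

The rational canonical form is the block-diagonal matrix of companion matrices C(f_i):
R = [[0, 0, -45], [1, 0, -39], [0, 1, -11]].

R = [[0, 0, -45], [1, 0, -39], [0, 1, -11]]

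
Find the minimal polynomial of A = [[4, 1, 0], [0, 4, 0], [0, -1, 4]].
m_A(x) = (x - 4)^2

The characteristic polynomial factors as (x - 4)^3. The minimal polynomial is ∏(x - λ)^{k_λ} where k_λ is the size of the largest Jordan block at λ.

For λ = 4: rank(A - 4I) = 1, and the largest Jordan block has size 2 (the smallest k with rank((A - 4I)^k) = rank((A - 4I)^(k+1))).

So m_A(x) = (x - 4)^2.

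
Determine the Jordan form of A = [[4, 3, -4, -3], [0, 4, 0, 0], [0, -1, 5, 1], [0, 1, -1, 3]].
The characteristic polynomial is det(xI - A) = (x - 4)^4, so the eigenvalues are 4 (algebraic multiplicity 4).

For λ = 4: rank(A - 4I) = 2, rank((A - 4I)^2) = 1, rank((A - 4I)^3) = 0. The eigenspace has dimension 4 - 2 = 2, so there are 2 Jordan blocks; the rank sequence gives block sizes [3, 1].

Assembling the blocks gives the Jordan form J above.

J = [[4, 1, 0, 0], [0, 4, 1, 0], [0, 0, 4, 0], [0, 0, 0, 4]]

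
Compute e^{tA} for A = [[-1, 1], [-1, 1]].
A has Jordan form J = [[0, 1], [0, 0]] with A = PJP^{-1}, so e^{tA} = P e^{tJ} P^{-1}.

For a Jordan block J_k(λ), e^{tJ_k(λ)} = e^{λt} · (I + tN + t^2 N^2/2! + ... + t^{k-1} N^{k-1}/(k-1)!) where N is the nilpotent superdiagonal part.

Assembling the blocks and conjugating back gives the entries of e^{tA} as shown above.

e^{tA} = [[1 - t, t], [-t, t + 1]]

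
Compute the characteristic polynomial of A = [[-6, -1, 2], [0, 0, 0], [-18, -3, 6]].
χ_A(x) = x^3

xI - A = [[x + 6, 1, -2], [0, x, 0], [18, 3, x - 6]].

Expanding det(xI - A) along the first row:
det(xI - A) = + (x + 6)·det([[x, 0], [3, x - 6]]) - (1)·det([[0, 0], [18, x - 6]]) + (-2)·det([[0, x], [18, 3]]).

Evaluating gives χ_A(x) = x^3.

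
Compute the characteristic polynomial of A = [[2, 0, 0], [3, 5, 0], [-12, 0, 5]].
xI - A = [[x - 2, 0, 0], [-3, x - 5, 0], [12, 0, x - 5]].

Expanding det(xI - A) along the first row:
det(xI - A) = + (x - 2)·det([[x - 5, 0], [0, x - 5]]) - (0)·det([[-3, 0], [12, x - 5]]) + (0)·det([[-3, x - 5], [12, 0]]).

Evaluating gives χ_A(x) = x^3 - 12x^2 + 45x - 50 = (x - 5)^2(x - 2).

χ_A(x) = (x - 5)^2(x - 2)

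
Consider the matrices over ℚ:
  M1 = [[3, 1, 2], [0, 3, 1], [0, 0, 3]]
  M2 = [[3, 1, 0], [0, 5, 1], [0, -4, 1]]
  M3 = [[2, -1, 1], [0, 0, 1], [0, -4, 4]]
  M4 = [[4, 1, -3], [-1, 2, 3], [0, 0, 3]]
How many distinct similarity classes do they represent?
3 classes: {M1, M2}, {M3}, {M4}

Characteristic polynomials: χ_{M1} = (x - 3)^3, χ_{M2} = (x - 3)^3, χ_{M3} = (x - 2)^3, χ_{M4} = (x - 3)^3.

{M1, M2}: invariant factors (x - 3)^3.

{M3}: invariant factors (x - 2)^3.

{M4}: invariant factors x - 3, (x - 3)^2.

Matrices are similar if and only if their invariant-factor lists agree; the partition into similarity classes is {M1, M2}, {M3}, {M4}.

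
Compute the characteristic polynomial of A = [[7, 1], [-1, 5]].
χ_A(x) = (x - 6)^2

xI - A = [[x - 7, -1], [1, x - 5]].

Expanding det(xI - A) along the first row:
det(xI - A) = + (x - 7)·det([[x - 5]]) - (-1)·det([[1]]).

Evaluating gives χ_A(x) = x^2 - 12x + 36 = (x - 6)^2.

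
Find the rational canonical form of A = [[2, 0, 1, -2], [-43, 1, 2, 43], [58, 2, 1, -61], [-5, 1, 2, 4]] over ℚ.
R = [[0, 0, 0, -36], [1, 0, 0, 48], [0, 1, 0, -28], [0, 0, 1, 8]]

The invariant factors of A (the non-unit diagonal entries of the Smith normal form of xI - A over ℚ[x]) are (x^2 - 4x + 6)^2, each dividing the next. The characteristic polynomial is their product, (x^2 - 4x + 6)^2.

The rational canonical form is the block-diagonal matrix of companion matrices C(f_i):
R = [[0, 0, 0, -36], [1, 0, 0, 48], [0, 1, 0, -28], [0, 0, 1, 8]].

Note the characteristic polynomial does not split into linear factors over ℚ, so A has no Jordan form over ℚ; the rational canonical form exists over any field.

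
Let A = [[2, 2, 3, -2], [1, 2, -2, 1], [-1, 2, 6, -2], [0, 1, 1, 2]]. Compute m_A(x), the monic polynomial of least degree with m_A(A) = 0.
The characteristic polynomial factors as (x - 3)^4. The minimal polynomial is ∏(x - λ)^{k_λ} where k_λ is the size of the largest Jordan block at λ.

For λ = 3: rank(A - 3I) = 2, and the largest Jordan block has size 2 (the smallest k with rank((A - 3I)^k) = rank((A - 3I)^(k+1))).

So m_A(x) = (x - 3)^2.

m_A(x) = (x - 3)^2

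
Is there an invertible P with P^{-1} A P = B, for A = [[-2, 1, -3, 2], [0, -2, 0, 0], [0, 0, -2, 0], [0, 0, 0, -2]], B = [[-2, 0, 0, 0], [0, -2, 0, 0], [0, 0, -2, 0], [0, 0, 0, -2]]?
No.

Both have characteristic polynomial (x + 2)^4, but the minimal polynomial of A is (x + 2)^2 while the minimal polynomial of B is x + 2. The minimal polynomial is a similarity invariant, so A and B are not similar.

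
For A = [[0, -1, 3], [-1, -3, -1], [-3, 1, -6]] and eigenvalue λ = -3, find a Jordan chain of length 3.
v_1 = [[-1, -1, 0]]^T, v_2 = [[-2, 1, 2]]^T, v_3 = [[-1, 0, 1]]^T

We seek v_1 ∈ ker((A + 3I)^3) \ ker((A + 3I)^2), then set v_{i+1} = (A + 3I) v_i.

One such chain is v_1 = [[-1, -1, 0]]^T, v_2 = [[-2, 1, 2]]^T, v_3 = [[-1, 0, 1]]^T. Check: (A + 3I) v_3 = [[0, 0, 0]]^T = 0.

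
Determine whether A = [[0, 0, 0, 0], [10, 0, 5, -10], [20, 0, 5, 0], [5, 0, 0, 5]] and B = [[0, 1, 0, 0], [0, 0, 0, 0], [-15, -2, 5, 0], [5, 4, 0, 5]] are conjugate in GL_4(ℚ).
No.

Both have characteristic polynomial x^2(x - 5)^2, but the minimal polynomial of A is x(x - 5) while the minimal polynomial of B is x^2(x - 5). The minimal polynomial is a similarity invariant, so A and B are not similar.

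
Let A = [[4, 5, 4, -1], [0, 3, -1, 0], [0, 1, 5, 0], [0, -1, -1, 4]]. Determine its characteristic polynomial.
xI - A = [[x - 4, -5, -4, 1], [0, x - 3, 1, 0], [0, -1, x - 5, 0], [0, 1, 1, x - 4]].

Expanding det(xI - A) along the first row:
det(xI - A) = + (x - 4)·det([[x - 3, 1, 0], [-1, x - 5, 0], [1, 1, x - 4]]) - (-5)·det([[0, 1, 0], [0, x - 5, 0], [0, 1, x - 4]]) + (-4)·det([[0, x - 3, 0], [0, -1, 0], [0, 1, x - 4]]) - (1)·det([[0, x - 3, 1], [0, -1, x - 5], [0, 1, 1]]).

Evaluating gives χ_A(x) = x^4 - 16x^3 + 96x^2 - 256x + 256 = (x - 4)^4.

χ_A(x) = (x - 4)^4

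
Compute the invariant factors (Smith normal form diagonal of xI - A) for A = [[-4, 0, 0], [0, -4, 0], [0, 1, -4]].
The Jordan structure of A has elementary divisors (x + 4)^2, (x + 4). Arranging the block sizes at each eigenvalue in decreasing order and taking row products gives the invariant factors.

Invariant factors (smallest first, each dividing the next): x + 4, (x + 4)^2.

Check: the last factor (x + 4)^2 is the minimal polynomial, and the product (x + 4)^3 is the characteristic polynomial.

x + 4, (x + 4)^2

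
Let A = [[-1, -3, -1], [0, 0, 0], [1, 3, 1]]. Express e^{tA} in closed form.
e^{tA} = [[1 - t, -3*t, -t], [0, 1, 0], [t, 3*t, t + 1]]

A has Jordan form J = [[0, 1, 0], [0, 0, 0], [0, 0, 0]] with A = PJP^{-1}, so e^{tA} = P e^{tJ} P^{-1}.

For a Jordan block J_k(λ), e^{tJ_k(λ)} = e^{λt} · (I + tN + t^2 N^2/2! + ... + t^{k-1} N^{k-1}/(k-1)!) where N is the nilpotent superdiagonal part.

Assembling the blocks and conjugating back gives the entries of e^{tA} as shown above.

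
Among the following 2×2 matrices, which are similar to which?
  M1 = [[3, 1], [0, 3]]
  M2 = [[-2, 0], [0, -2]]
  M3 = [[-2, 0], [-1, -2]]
3 classes: {M1}, {M2}, {M3}

Characteristic polynomials: χ_{M1} = (x - 3)^2, χ_{M2} = (x + 2)^2, χ_{M3} = (x + 2)^2.

{M1}: invariant factors (x - 3)^2.

{M2}: invariant factors x + 2, x + 2.

{M3}: invariant factors (x + 2)^2.

Matrices are similar if and only if their invariant-factor lists agree; the partition into similarity classes is {M1}, {M2}, {M3}.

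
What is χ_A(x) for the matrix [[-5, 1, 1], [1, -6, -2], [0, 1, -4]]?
xI - A = [[x + 5, -1, -1], [-1, x + 6, 2], [0, -1, x + 4]].

Expanding det(xI - A) along the first row:
det(xI - A) = + (x + 5)·det([[x + 6, 2], [-1, x + 4]]) - (-1)·det([[-1, 2], [0, x + 4]]) + (-1)·det([[-1, x + 6], [0, -1]]).

Evaluating gives χ_A(x) = x^3 + 15x^2 + 75x + 125 = (x + 5)^3.

χ_A(x) = (x + 5)^3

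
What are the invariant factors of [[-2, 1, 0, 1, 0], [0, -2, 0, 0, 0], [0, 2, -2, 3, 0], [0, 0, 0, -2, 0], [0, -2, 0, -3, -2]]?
x + 2, (x + 2)^2, (x + 2)^2

The Jordan structure of A has elementary divisors (x + 2)^2, (x + 2)^2, (x + 2). Arranging the block sizes at each eigenvalue in decreasing order and taking row products gives the invariant factors.

Invariant factors (smallest first, each dividing the next): x + 2, (x + 2)^2, (x + 2)^2.

Check: the last factor (x + 2)^2 is the minimal polynomial, and the product (x + 2)^5 is the characteristic polynomial.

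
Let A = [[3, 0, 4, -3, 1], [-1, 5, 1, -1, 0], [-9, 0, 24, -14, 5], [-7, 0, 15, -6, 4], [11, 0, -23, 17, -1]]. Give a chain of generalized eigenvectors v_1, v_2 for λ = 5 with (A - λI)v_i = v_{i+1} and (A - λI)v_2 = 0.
v_1 = [[-2, 1, -2, -1, 1]]^T, v_2 = [[0, 1, -1, -1, 1]]^T

We seek v_1 ∈ ker((A - 5I)^2) \ ker(A - 5I), then set v_{i+1} = (A - 5I) v_i.

One such chain is v_1 = [[-2, 1, -2, -1, 1]]^T, v_2 = [[0, 1, -1, -1, 1]]^T. Check: (A - 5I) v_2 = [[0, 0, 0, 0, 0]]^T = 0.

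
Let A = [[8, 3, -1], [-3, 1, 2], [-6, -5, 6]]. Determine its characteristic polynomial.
xI - A = [[x - 8, -3, 1], [3, x - 1, -2], [6, 5, x - 6]].

Expanding det(xI - A) along the first row:
det(xI - A) = + (x - 8)·det([[x - 1, -2], [5, x - 6]]) - (-3)·det([[3, -2], [6, x - 6]]) + (1)·det([[3, x - 1], [6, 5]]).

Evaluating gives χ_A(x) = x^3 - 15x^2 + 75x - 125 = (x - 5)^3.

χ_A(x) = (x - 5)^3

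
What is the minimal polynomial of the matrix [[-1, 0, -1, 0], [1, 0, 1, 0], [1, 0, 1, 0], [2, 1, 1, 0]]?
The characteristic polynomial factors as x^4. The minimal polynomial is ∏(x - λ)^{k_λ} where k_λ is the size of the largest Jordan block at λ.

For λ = 0: rank(A) = 2, and the largest Jordan block has size 2 (the smallest k with rank(A^k) = rank(A^(k+1))).

So m_A(x) = x^2.

m_A(x) = x^2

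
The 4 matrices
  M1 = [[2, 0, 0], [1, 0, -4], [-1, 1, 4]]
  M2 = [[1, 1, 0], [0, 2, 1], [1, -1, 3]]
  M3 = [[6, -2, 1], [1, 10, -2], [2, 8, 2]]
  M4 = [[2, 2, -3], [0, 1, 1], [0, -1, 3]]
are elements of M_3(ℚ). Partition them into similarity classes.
2 classes: {M1, M2, M4}, {M3}

Characteristic polynomials: χ_{M1} = (x - 2)^3, χ_{M2} = (x - 2)^3, χ_{M3} = (x - 6)^3, χ_{M4} = (x - 2)^3.

{M1, M2, M4}: invariant factors (x - 2)^3.

{M3}: invariant factors (x - 6)^3.

Matrices are similar if and only if their invariant-factor lists agree; the partition into similarity classes is {M1, M2, M4}, {M3}.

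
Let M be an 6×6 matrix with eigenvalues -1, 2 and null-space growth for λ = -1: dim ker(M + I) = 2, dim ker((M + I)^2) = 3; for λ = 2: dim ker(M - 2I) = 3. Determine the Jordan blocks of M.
λ = -1: successive nullity increments [2, 1] count blocks of size ≥ k; block sizes are [2, 1].
λ = 2: successive nullity increments [3] count blocks of size ≥ k; block sizes are [1, 1, 1].

Jordan blocks: (-1, 2), (-1, 1), (2, 1), (2, 1), (2, 1)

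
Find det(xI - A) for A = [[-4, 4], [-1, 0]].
χ_A(x) = (x + 2)^2

xI - A = [[x + 4, -4], [1, x]].

Expanding det(xI - A) along the first row:
det(xI - A) = + (x + 4)·det([[x]]) - (-4)·det([[1]]).

Evaluating gives χ_A(x) = x^2 + 4x + 4 = (x + 2)^2.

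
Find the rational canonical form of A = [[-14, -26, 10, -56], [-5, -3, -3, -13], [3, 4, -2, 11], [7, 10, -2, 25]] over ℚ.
R = [[0, 6, 0, 0], [1, 3, 0, 0], [0, 0, 0, 6], [0, 0, 1, 3]]

The invariant factors of A (the non-unit diagonal entries of the Smith normal form of xI - A over ℚ[x]) are x^2 - 3x - 6, x^2 - 3x - 6, each dividing the next. The characteristic polynomial is their product, (x^2 - 3x - 6)^2.

The rational canonical form is the block-diagonal matrix of companion matrices C(f_i):
R = [[0, 6, 0, 0], [1, 3, 0, 0], [0, 0, 0, 6], [0, 0, 1, 3]].

Note the characteristic polynomial does not split into linear factors over ℚ, so A has no Jordan form over ℚ; the rational canonical form exists over any field.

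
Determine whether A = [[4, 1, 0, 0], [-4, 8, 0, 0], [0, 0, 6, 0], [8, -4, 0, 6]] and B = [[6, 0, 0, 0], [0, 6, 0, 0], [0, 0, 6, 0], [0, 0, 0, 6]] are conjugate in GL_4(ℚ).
Both have characteristic polynomial (x - 6)^4, but the minimal polynomial of A is (x - 6)^2 while the minimal polynomial of B is x - 6. The minimal polynomial is a similarity invariant, so A and B are not similar.

No.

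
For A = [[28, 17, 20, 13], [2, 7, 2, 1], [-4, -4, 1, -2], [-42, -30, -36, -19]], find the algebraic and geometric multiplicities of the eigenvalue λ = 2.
The characteristic polynomial is (x - 5)^3(x - 2), so the factor x - 2 appears with exponent 1: the algebraic multiplicity is 1.

rank(A - 2I) = 3, so the eigenspace has dimension 4 - 3 = 1: the geometric multiplicity is 1.

algebraic multiplicity 1, geometric multiplicity 1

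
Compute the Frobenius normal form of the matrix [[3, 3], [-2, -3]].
The invariant factors of A (the non-unit diagonal entries of the Smith normal form of xI - A over ℚ[x]) are x^2 - 3, each dividing the next. The characteristic polynomial is their product, x^2 - 3.

The rational canonical form is the block-diagonal matrix of companion matrices C(f_i):
R = [[0, 3], [1, 0]].

Note the characteristic polynomial does not split into linear factors over ℚ, so A has no Jordan form over ℚ; the rational canonical form exists over any field.

R = [[0, 3], [1, 0]]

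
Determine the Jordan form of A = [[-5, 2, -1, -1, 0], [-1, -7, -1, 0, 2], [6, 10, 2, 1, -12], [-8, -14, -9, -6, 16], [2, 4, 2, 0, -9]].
The characteristic polynomial is det(xI - A) = (x + 5)^5, so the eigenvalues are -5 (algebraic multiplicity 5).

For λ = -5: rank(A + 5I) = 2, rank((A + 5I)^2) = 0. The eigenspace has dimension 5 - 2 = 3, so there are 3 Jordan blocks; the rank sequence gives block sizes [2, 2, 1].

Assembling the blocks gives the Jordan form J above.

J = [[-5, 1, 0, 0, 0], [0, -5, 0, 0, 0], [0, 0, -5, 1, 0], [0, 0, 0, -5, 0], [0, 0, 0, 0, -5]]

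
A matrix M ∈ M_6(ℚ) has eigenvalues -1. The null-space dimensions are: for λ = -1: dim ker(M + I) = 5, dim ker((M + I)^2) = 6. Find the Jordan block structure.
λ = -1: successive nullity increments [5, 1] count blocks of size ≥ k; block sizes are [2, 1, 1, 1, 1].

Jordan blocks: (-1, 2), (-1, 1), (-1, 1), (-1, 1), (-1, 1)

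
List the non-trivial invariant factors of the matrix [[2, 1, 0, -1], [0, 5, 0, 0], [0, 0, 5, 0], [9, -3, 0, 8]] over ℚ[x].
x - 5, x - 5, (x - 5)^2

The Jordan structure of A has elementary divisors (x - 5)^2, (x - 5), (x - 5). Arranging the block sizes at each eigenvalue in decreasing order and taking row products gives the invariant factors.

Invariant factors (smallest first, each dividing the next): x - 5, x - 5, (x - 5)^2.

Check: the last factor (x - 5)^2 is the minimal polynomial, and the product (x - 5)^4 is the characteristic polynomial.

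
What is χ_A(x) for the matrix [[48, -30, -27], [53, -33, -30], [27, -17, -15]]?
χ_A(x) = x^3

xI - A = [[x - 48, 30, 27], [-53, x + 33, 30], [-27, 17, x + 15]].

Expanding det(xI - A) along the first row:
det(xI - A) = + (x - 48)·det([[x + 33, 30], [17, x + 15]]) - (30)·det([[-53, 30], [-27, x + 15]]) + (27)·det([[-53, x + 33], [-27, 17]]).

Evaluating gives χ_A(x) = x^3.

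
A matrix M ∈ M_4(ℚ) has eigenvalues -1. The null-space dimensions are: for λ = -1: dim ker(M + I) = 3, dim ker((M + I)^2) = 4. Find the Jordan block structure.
λ = -1: successive nullity increments [3, 1] count blocks of size ≥ k; block sizes are [2, 1, 1].

Jordan blocks: (-1, 2), (-1, 1), (-1, 1)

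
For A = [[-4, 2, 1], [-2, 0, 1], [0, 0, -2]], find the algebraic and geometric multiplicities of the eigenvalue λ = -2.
algebraic multiplicity 3, geometric multiplicity 2

The characteristic polynomial is (x + 2)^3, so the factor x + 2 appears with exponent 3: the algebraic multiplicity is 3.

rank(A + 2I) = 1, so the eigenspace has dimension 3 - 1 = 2: the geometric multiplicity is 2.

Since 2 < 3, A is not diagonalizable.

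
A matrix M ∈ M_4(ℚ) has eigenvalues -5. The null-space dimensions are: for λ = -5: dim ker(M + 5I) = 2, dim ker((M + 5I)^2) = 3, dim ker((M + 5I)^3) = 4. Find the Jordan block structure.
Jordan blocks: (-5, 3), (-5, 1)

λ = -5: successive nullity increments [2, 1, 1] count blocks of size ≥ k; block sizes are [3, 1].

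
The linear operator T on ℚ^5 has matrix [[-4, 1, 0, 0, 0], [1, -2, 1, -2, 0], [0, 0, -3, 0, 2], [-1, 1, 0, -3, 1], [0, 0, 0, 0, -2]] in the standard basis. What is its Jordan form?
The characteristic polynomial is det(xI - A) = (x + 2)(x + 3)^4, so the eigenvalues are -3 (algebraic multiplicity 4), -2 (algebraic multiplicity 1).

For λ = -3: rank(A + 3I) = 3, rank((A + 3I)^2) = 2, rank((A + 3I)^3) = 1. The eigenspace has dimension 5 - 3 = 2, so there are 2 Jordan blocks; the rank sequence gives block sizes [3, 1].

For λ = -2: algebraic multiplicity 1 gives one 1×1 block.

Assembling the blocks gives the Jordan form J above.

J = [[-3, 1, 0, 0, 0], [0, -3, 1, 0, 0], [0, 0, -3, 0, 0], [0, 0, 0, -3, 0], [0, 0, 0, 0, -2]]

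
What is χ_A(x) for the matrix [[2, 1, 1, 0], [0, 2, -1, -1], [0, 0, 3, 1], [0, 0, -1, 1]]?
xI - A = [[x - 2, -1, -1, 0], [0, x - 2, 1, 1], [0, 0, x - 3, -1], [0, 0, 1, x - 1]].

Expanding det(xI - A) along the first row:
det(xI - A) = + (x - 2)·det([[x - 2, 1, 1], [0, x - 3, -1], [0, 1, x - 1]]) - (-1)·det([[0, 1, 1], [0, x - 3, -1], [0, 1, x - 1]]) + (-1)·det([[0, x - 2, 1], [0, 0, -1], [0, 0, x - 1]]) - (0)·det([[0, x - 2, 1], [0, 0, x - 3], [0, 0, 1]]).

Evaluating gives χ_A(x) = x^4 - 8x^3 + 24x^2 - 32x + 16 = (x - 2)^4.

χ_A(x) = (x - 2)^4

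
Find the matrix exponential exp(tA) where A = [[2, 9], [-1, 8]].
e^{tA} = [[(1 - 3*t)*e^{5*t}, 9*t*e^{5*t}], [-t*e^{5*t}, (3*t + 1)*e^{5*t}]]

A has Jordan form J = [[5, 1], [0, 5]] with A = PJP^{-1}, so e^{tA} = P e^{tJ} P^{-1}.

For a Jordan block J_k(λ), e^{tJ_k(λ)} = e^{λt} · (I + tN + t^2 N^2/2! + ... + t^{k-1} N^{k-1}/(k-1)!) where N is the nilpotent superdiagonal part.

Assembling the blocks and conjugating back gives the entries of e^{tA} as shown above.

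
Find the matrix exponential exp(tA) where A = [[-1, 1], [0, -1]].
A has Jordan form J = [[-1, 1], [0, -1]] with A = PJP^{-1}, so e^{tA} = P e^{tJ} P^{-1}.

For a Jordan block J_k(λ), e^{tJ_k(λ)} = e^{λt} · (I + tN + t^2 N^2/2! + ... + t^{k-1} N^{k-1}/(k-1)!) where N is the nilpotent superdiagonal part.

Assembling the blocks and conjugating back gives the entries of e^{tA} as shown above.

e^{tA} = [[e^{-t}, t*e^{-t}], [0, e^{-t}]]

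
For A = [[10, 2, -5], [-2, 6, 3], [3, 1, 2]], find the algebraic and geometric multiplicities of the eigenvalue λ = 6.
The characteristic polynomial is (x - 6)^3, so the factor x - 6 appears with exponent 3: the algebraic multiplicity is 3.

rank(A - 6I) = 2, so the eigenspace has dimension 3 - 2 = 1: the geometric multiplicity is 1.

Since 1 < 3, A is not diagonalizable.

algebraic multiplicity 3, geometric multiplicity 1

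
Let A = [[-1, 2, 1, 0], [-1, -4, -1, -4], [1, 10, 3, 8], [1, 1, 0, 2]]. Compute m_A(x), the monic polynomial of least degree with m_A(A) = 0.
The characteristic polynomial factors as x^4. The minimal polynomial is ∏(x - λ)^{k_λ} where k_λ is the size of the largest Jordan block at λ.

For λ = 0: rank(A) = 2, and the largest Jordan block has size 2 (the smallest k with rank(A^k) = rank(A^(k+1))).

So m_A(x) = x^2.

m_A(x) = x^2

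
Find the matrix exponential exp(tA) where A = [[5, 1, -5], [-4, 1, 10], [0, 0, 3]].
A has Jordan form J = [[3, 1, 0], [0, 3, 0], [0, 0, 3]] with A = PJP^{-1}, so e^{tA} = P e^{tJ} P^{-1}.

For a Jordan block J_k(λ), e^{tJ_k(λ)} = e^{λt} · (I + tN + t^2 N^2/2! + ... + t^{k-1} N^{k-1}/(k-1)!) where N is the nilpotent superdiagonal part.

Assembling the blocks and conjugating back gives the entries of e^{tA} as shown above.

e^{tA} = [[(2*t + 1)*e^{3*t}, t*e^{3*t}, -5*t*e^{3*t}], [-4*t*e^{3*t}, (1 - 2*t)*e^{3*t}, 10*t*e^{3*t}], [0, 0, e^{3*t}]]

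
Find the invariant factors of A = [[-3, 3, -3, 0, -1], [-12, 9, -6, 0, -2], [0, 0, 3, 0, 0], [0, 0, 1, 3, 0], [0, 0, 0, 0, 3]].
x - 3, (x - 3)^2, (x - 3)^2

The Jordan structure of A has elementary divisors (x - 3)^2, (x - 3)^2, (x - 3). Arranging the block sizes at each eigenvalue in decreasing order and taking row products gives the invariant factors.

Invariant factors (smallest first, each dividing the next): x - 3, (x - 3)^2, (x - 3)^2.

Check: the last factor (x - 3)^2 is the minimal polynomial, and the product (x - 3)^5 is the characteristic polynomial.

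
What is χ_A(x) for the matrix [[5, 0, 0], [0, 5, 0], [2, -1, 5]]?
χ_A(x) = (x - 5)^3

xI - A = [[x - 5, 0, 0], [0, x - 5, 0], [-2, 1, x - 5]].

Expanding det(xI - A) along the first row:
det(xI - A) = + (x - 5)·det([[x - 5, 0], [1, x - 5]]) - (0)·det([[0, 0], [-2, x - 5]]) + (0)·det([[0, x - 5], [-2, 1]]).

Evaluating gives χ_A(x) = x^3 - 15x^2 + 75x - 125 = (x - 5)^3.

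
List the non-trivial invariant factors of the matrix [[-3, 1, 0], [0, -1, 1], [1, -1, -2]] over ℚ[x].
(x + 2)^3

The Jordan structure of A has elementary divisors (x + 2)^3. Arranging the block sizes at each eigenvalue in decreasing order and taking row products gives the invariant factors.

Invariant factors (smallest first, each dividing the next): (x + 2)^3.

Check: the last factor (x + 2)^3 is the minimal polynomial, and the product (x + 2)^3 is the characteristic polynomial.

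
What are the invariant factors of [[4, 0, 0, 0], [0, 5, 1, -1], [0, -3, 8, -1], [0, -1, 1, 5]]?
The Jordan structure of A has elementary divisors (x - 4), (x - 6)^3. Arranging the block sizes at each eigenvalue in decreasing order and taking row products gives the invariant factors.

Invariant factors (smallest first, each dividing the next): (x - 6)^3(x - 4).

Check: the last factor (x - 6)^3(x - 4) is the minimal polynomial, and the product (x - 6)^3(x - 4) is the characteristic polynomial.

(x - 6)^3(x - 4)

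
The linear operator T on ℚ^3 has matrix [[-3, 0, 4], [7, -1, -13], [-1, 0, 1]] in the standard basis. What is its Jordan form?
The characteristic polynomial is det(xI - A) = (x + 1)^3, so the eigenvalues are -1 (algebraic multiplicity 3).

For λ = -1: rank(A + I) = 2, rank((A + I)^2) = 1, rank((A + I)^3) = 0. The eigenspace has dimension 3 - 2 = 1, so there is 1 Jordan block; the rank sequence gives block sizes [3].

Assembling the blocks gives the Jordan form J above.

J = [[-1, 1, 0], [0, -1, 1], [0, 0, -1]]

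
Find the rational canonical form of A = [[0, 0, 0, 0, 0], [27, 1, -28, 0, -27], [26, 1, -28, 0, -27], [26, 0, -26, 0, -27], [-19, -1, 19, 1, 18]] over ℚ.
R = [[0, 0, 0, 0, 0], [1, 0, 0, 0, 0], [0, 1, 0, 0, -27], [0, 0, 1, 0, -27], [0, 0, 0, 1, -9]]

The invariant factors of A (the non-unit diagonal entries of the Smith normal form of xI - A over ℚ[x]) are x^2(x + 3)^3, each dividing the next. The characteristic polynomial is their product, x^2(x + 3)^3.

The rational canonical form is the block-diagonal matrix of companion matrices C(f_i):
R = [[0, 0, 0, 0, 0], [1, 0, 0, 0, 0], [0, 1, 0, 0, -27], [0, 0, 1, 0, -27], [0, 0, 0, 1, -9]].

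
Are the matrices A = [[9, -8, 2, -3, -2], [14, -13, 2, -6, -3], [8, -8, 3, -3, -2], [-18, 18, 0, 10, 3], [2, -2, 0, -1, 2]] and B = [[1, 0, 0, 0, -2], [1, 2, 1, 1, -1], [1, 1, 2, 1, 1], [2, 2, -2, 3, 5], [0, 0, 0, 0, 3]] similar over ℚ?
Yes.

Two matrices over a field are similar if and only if they have the same invariant factors.

Both A and B have characteristic polynomial (x - 3)^3(x - 1)^2 and minimal polynomial (x - 3)^3(x - 1). Computing further, both have invariant factors x - 1, (x - 3)^3(x - 1). Hence A and B are similar.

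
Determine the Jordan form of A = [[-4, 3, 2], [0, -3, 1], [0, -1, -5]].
The characteristic polynomial is det(xI - A) = (x + 4)^3, so the eigenvalues are -4 (algebraic multiplicity 3).

For λ = -4: rank(A + 4I) = 2, rank((A + 4I)^2) = 1, rank((A + 4I)^3) = 0. The eigenspace has dimension 3 - 2 = 1, so there is 1 Jordan block; the rank sequence gives block sizes [3].

Assembling the blocks gives the Jordan form J above.

J = [[-4, 1, 0], [0, -4, 1], [0, 0, -4]]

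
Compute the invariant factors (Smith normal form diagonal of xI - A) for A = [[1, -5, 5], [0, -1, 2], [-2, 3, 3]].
The Jordan structure of A has elementary divisors (x - 1)^3. Arranging the block sizes at each eigenvalue in decreasing order and taking row products gives the invariant factors.

Invariant factors (smallest first, each dividing the next): (x - 1)^3.

Check: the last factor (x - 1)^3 is the minimal polynomial, and the product (x - 1)^3 is the characteristic polynomial.

(x - 1)^3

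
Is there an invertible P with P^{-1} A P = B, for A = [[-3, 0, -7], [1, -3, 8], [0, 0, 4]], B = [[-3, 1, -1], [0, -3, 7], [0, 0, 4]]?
Two matrices over a field are similar if and only if they have the same invariant factors.

Both A and B have characteristic polynomial (x - 4)(x + 3)^2 and minimal polynomial (x - 4)(x + 3)^2. Computing further, both have invariant factors (x - 4)(x + 3)^2. Hence A and B are similar.

Yes.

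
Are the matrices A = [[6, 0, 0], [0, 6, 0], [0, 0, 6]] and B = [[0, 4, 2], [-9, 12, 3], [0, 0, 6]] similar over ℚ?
No.

Both have characteristic polynomial (x - 6)^3, but the minimal polynomial of A is x - 6 while the minimal polynomial of B is (x - 6)^2. The minimal polynomial is a similarity invariant, so A and B are not similar.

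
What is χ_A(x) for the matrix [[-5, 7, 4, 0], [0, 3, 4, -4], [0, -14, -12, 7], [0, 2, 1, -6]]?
xI - A = [[x + 5, -7, -4, 0], [0, x - 3, -4, 4], [0, 14, x + 12, -7], [0, -2, -1, x + 6]].

Expanding det(xI - A) along the first row:
det(xI - A) = + (x + 5)·det([[x - 3, -4, 4], [14, x + 12, -7], [-2, -1, x + 6]]) - (-7)·det([[0, -4, 4], [0, x + 12, -7], [0, -1, x + 6]]) + (-4)·det([[0, x - 3, 4], [0, 14, -7], [0, -2, x + 6]]) - (0)·det([[0, x - 3, -4], [0, 14, x + 12], [0, -2, -1]]).

Evaluating gives χ_A(x) = x^4 + 20x^3 + 150x^2 + 500x + 625 = (x + 5)^4.

χ_A(x) = (x + 5)^4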